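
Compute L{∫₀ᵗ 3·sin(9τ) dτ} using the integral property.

L{∫₀ᵗ f(τ)dτ} = F(s)/s with F(s) = 27/(s² + 81), so the result is (27/(s² + 81))/s = 27/(s(s² + 81))

Final answer: 27/(s(s² + 81))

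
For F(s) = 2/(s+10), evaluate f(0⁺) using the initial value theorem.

f(0⁺) = lim_{s→∞} s·2/(s+10) = lim_{s→∞} 2s/(s+10) = 2

Final answer: 2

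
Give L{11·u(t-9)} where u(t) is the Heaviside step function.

L{u(t-a)} = e^(-as)/s. Here a=9, so L{u(t-9)} = e^(-9s)/s, and L{11·u(t-9)} = 11·e^(-9s)/s

Final answer: 11·e^(-9s)/s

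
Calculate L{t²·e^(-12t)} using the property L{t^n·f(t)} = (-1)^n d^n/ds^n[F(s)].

L{e^(-12t)} = 1/(s+12). d/ds[1/(s+12)] = -1/(s+12)². d²/ds²[1/(s+12)] = 2/(s+12)³. So L{t²·e^(-12t)} = (-1)² · 2/(s+12)³ = 2/(s+12)³

Final answer: 2/(s+12)³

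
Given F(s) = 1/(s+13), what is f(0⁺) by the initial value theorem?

f(0⁺) = lim_{s→∞} s·1/(s+13) = lim_{s→∞} s/(s+13) = 1

Final answer: 1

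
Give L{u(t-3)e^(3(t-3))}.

u(t-a)f(t-a) with f(t)=e^(3t). L{e^(3t)} = 1/(s-3). By time shift: e^(-3s)/(s-3)

Final answer: e^(-3s)/(s-3)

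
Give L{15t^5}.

L{t^n} = n!/s^(n+1). So L{15t^5} = 15·5!/s^6 = 1800/s^6

Final answer: 1800/s^6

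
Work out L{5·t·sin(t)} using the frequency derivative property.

L{sin(t)} = 1/(s² + 1). By L{t·f(t)} = -F'(s): -d/ds[1/(s² + 1)] = -(1)·(-2s)/(s² + 1)² = 2s/(s² + 1)². Then L{5·t·sin(t)} = 5·2s/(s² + 1)² = 10s/(s² + 1)²

Final answer: 10s/(s² + 1)²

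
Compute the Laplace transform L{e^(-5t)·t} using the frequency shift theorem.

L{e^(at)·t^n} = n!/(s-a)^(n+1), so L{e^(-5t)·t} = 1/(s+5)^2

Final answer: 1/(s+5)^2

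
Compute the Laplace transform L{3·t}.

L{t^n} = n!/s^(n+1), so L{t} = 1/s^2. Then L{3·t} = 3·1/s^2 = 3/s^2

Final answer: 3/s^2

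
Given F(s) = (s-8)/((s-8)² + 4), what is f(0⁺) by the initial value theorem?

f(0⁺) = lim_{s→∞} sF(s) = lim_{s→∞} s(s-8)/((s-8)² + 4) = 1

Final answer: 1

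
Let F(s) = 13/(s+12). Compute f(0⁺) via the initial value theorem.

f(0⁺) = lim_{s→∞} s·13/(s+12) = lim_{s→∞} 13s/(s+12) = 13

Final answer: 13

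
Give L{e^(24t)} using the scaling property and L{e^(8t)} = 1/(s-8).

Using L{f(at)} = (1/a)F(s/a) with a=3 and f(t) = e^(8t): L{e^(24t)} = (1/3) · 1/((s/3)-8) = (1/3) · 3/(s-24) = 1/(s-24)

Final answer: 1/(s-24)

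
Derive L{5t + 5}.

L{5t + 5} = 5·L{t} + 5·L{1} = 5/s² + 5/s

Final answer: 5/s² + 5/s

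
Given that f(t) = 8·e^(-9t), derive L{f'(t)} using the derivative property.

f(0) = 8, F(s) = 8/(s+9). L{f'(t)} = s·F(s) - f(0) = 8s/(s+9) - 8 = (8s - 8(s+9))/(s+9) = -72/(s+9)

Final answer: -72/(s+9)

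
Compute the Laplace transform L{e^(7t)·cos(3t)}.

L{e^(at)·cos(ωt)} = (s-a)/((s-a)² + ω²), so L{e^(7t)·cos(3t)} = (s-7)/((s-7)² + 9)

Final answer: (s-7)/((s-7)² + 9)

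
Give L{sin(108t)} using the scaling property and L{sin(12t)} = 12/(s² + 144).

Using L{f(at)} = (1/a)F(s/a) with a=9: L{sin(108t)} = (1/9) · 12/((s/9)² + 144) = (1/9) · 12·81/(s² + 11664) = 108/(s² + 11664)

Final answer: 108/(s² + 11664)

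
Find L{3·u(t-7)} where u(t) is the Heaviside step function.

L{u(t-a)} = e^(-as)/s. Here a=7, so L{u(t-7)} = e^(-7s)/s, and L{3·u(t-7)} = 3·e^(-7s)/s

Final answer: 3·e^(-7s)/s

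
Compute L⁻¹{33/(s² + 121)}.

This is the form c·a/(s² + a²) with a = 11, c = 3. L⁻¹ = 3·sin(11t)

Final answer: 3·sin(11t)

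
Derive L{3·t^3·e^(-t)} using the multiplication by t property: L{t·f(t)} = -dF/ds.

Using L{t^n·e^(at)} = n!/(s-a)^(n+1), L{t^3·e^(-t)} = 6/(s+1)^4, so L{3·t^3·e^(-t)} = 3·6/(s+1)^4 = 18/(s+1)^4

Final answer: 18/(s+1)^4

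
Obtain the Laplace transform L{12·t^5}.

L{t^n} = n!/s^(n+1), so L{t^5} = 120/s^6. Then L{12·t^5} = 12·120/s^6 = 1440/s^6

Final answer: 1440/s^6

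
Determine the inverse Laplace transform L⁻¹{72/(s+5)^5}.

L⁻¹{n!/(s-a)^(n+1)} = t^n·e^(at) with n=4, a=-5. So L⁻¹{24/(s+5)^5} = t^4·e^(-5t), and L⁻¹{72/(s+5)^5} = (72/24)·t^4·e^(-5t) = 3·t^4·e^(-5t)

Final answer: 3·t^4·e^(-5t)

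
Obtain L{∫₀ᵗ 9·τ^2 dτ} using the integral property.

L{∫₀ᵗ f(τ)dτ} = F(s)/s with f(t) = 9t^2. F(s) = 18/s^3, so L{∫₀ᵗ 9·τ^2 dτ} = (18/s^3)/s = 18/s^4. (Check: ∫₀ᵗ 9·τ^2 dτ = 9t^3/3.)

Final answer: 18/s^4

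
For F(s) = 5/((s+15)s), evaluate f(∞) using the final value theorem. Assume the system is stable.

f(∞) = lim_{s→0} sF(s) = lim_{s→0} 5/(s+15) = 1/3

Final answer: 1/3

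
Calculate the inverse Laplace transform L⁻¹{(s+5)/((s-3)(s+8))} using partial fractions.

Using partial fractions, f(t) = (8e^(3t) + 3e^(-8t))/11

Final answer: (8e^(3t) + 3e^(-8t))/11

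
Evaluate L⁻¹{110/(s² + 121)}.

This is the form c·a/(s² + a²) with a = 11, c = 10. L⁻¹ = 10·sin(11t)

Final answer: 10·sin(11t)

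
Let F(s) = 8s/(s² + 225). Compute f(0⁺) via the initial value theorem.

f(0⁺) = lim_{s→∞} s·8s/(s² + 225) = lim_{s→∞} 8s²/(s² + 225) = 8

Final answer: 8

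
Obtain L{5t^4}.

L{t^n} = n!/s^(n+1). So L{5t^4} = 5·4!/s^5 = 120/s^5

Final answer: 120/s^5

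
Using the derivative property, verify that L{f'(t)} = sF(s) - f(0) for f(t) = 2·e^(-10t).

f'(t) = -20e^(-10t). Direct: L{f'(t)} = -20/(s+10). Property: s·2/(s+10) - 2 = (2s - 2(s+10))/(s+10) = -20/(s+10). ✓

Final answer: -20/(s+10)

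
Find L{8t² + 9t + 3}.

L{8t² + 9t + 3} = 8·2/s³ + 9/s² + 3/s = 16/s³ + 9/s² + 3/s

Final answer: 16/s³ + 9/s² + 3/s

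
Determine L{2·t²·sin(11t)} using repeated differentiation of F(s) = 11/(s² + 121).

F(s) = 11/(s² + 121). F'(s) = -22s/(s² + 121)². F''(s) = -22(121 - 3s²)/(s² + 121)³ = (66s² - 2662)/(s² + 121)³. So L{t²·sin(11t)} = (-1)² F''(s) = (66s² - 2662)/(s² + 121)³. Then L{2·t²·sin(11t)} = 2·(66s² - 2662)/(s² + 121)³ = (132s² - 5324)/(s² + 121)³

Final answer: (132s² - 5324)/(s² + 121)³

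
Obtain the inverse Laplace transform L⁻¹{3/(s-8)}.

L⁻¹{1/(s-a)} = e^(at), so L⁻¹{1/(s-8)} = e^(8t), and L⁻¹{3/(s-8)} = 3·e^(8t)

Final answer: 3·e^(8t)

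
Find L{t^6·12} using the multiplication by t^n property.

L{12} = 12/s. d^1/ds^1[1/s] = -1/s². d^2/ds^2[1/s] = 2/s^3. d^3/ds^3[1/s] = -6/s^4. d^4/ds^4[1/s] = 24/s^5. d^5/ds^5[1/s] = -120/s^6. d^6/ds^6[1/s] = 720/s^7. So L{t^6} = (-1)^{6}·720/s^7 = 720/s^7. Then L{t^6·12} = 12·720/s^7 = 8640/s^7

Final answer: 8640/s^7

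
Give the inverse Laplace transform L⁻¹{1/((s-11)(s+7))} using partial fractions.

Decompose: A/(s-11) + B/(s+7). A = 1/18, B = -1/18. f(t) = (e^(11t) - e^(-7t))/18

Final answer: (e^(11t) - e^(-7t))/18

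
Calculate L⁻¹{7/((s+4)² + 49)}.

Form: b/((s-a)² + b²) → e^(at)sin(bt). With a=-4, b=7

Final answer: e^(-4t)·sin(7t)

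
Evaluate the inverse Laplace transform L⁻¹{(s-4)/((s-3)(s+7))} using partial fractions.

Using partial fractions, f(t) = (-e^(3t) + 11e^(-7t))/10

Final answer: (-e^(3t) + 11e^(-7t))/10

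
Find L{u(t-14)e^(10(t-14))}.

u(t-a)f(t-a) with f(t)=e^(10t). L{e^(10t)} = 1/(s-10). By time shift: e^(-14s)/(s-10)

Final answer: e^(-14s)/(s-10)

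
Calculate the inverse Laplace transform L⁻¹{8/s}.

L⁻¹{c/s} = c, so L⁻¹{8/s} = 8

Final answer: 8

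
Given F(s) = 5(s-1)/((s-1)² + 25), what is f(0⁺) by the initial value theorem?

f(0⁺) = lim_{s→∞} sF(s) = lim_{s→∞} 5s(s-1)/((s-1)² + 25) = 5

Final answer: 5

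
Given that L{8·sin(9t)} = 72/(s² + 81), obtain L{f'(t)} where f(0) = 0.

L{f'(t)} = s·F(s) - f(0) = s·72/(s² + 81) - 0 = 72s/(s² + 81)

Final answer: 72s/(s² + 81)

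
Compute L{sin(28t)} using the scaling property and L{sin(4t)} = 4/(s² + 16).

Using L{f(at)} = (1/a)F(s/a) with a=7: L{sin(28t)} = (1/7) · 4/((s/7)² + 16) = (1/7) · 4·49/(s² + 784) = 28/(s² + 784)

Final answer: 28/(s² + 784)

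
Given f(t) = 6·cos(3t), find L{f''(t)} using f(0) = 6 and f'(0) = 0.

F(s) = 6s/(s² + 9). L{f''(t)} = s²F(s) - sf(0) - f'(0) = 6s³/(s² + 9) - 6s = (6s³ - 6s(s² + 9))/(s² + 9) = -54s/(s² + 9)

Final answer: -54s/(s² + 9)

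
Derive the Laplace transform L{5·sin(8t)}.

L{sin(ωt)} = ω/(s² + ω²), so L{sin(8t)} = 8/(s² + 64). Then L{5·sin(8t)} = 5·8/(s² + 64) = 40/(s² + 64)

Final answer: 40/(s² + 64)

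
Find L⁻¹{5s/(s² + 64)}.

This is the form c·s/(s² + a²) with a = 8, c = 5. L⁻¹ = 5·cos(8t)

Final answer: 5·cos(8t)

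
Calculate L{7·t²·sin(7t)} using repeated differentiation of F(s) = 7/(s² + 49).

F(s) = 7/(s² + 49). F'(s) = -14s/(s² + 49)². F''(s) = -14(49 - 3s²)/(s² + 49)³ = (42s² - 686)/(s² + 49)³. So L{t²·sin(7t)} = (-1)² F''(s) = (42s² - 686)/(s² + 49)³. Then L{7·t²·sin(7t)} = 7·(42s² - 686)/(s² + 49)³ = (294s² - 4802)/(s² + 49)³

Final answer: (294s² - 4802)/(s² + 49)³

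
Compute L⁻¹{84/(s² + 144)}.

This is the form c·a/(s² + a²) with a = 12, c = 7. L⁻¹ = 7·sin(12t)

Final answer: 7·sin(12t)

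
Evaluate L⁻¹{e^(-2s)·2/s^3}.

L⁻¹{2/s^3} = t^2. By the time shift theorem, L⁻¹{e^(-as)F(s)} = u(t-a)f(t-a) with a=2, so L⁻¹{e^(-2s)·2/s^3} = u(t-2)·(t-2)^2

Final answer: u(t-2)·(t-2)^2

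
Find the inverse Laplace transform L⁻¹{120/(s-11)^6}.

L⁻¹{n!/(s-a)^(n+1)} = t^n·e^(at), so L⁻¹{120/(s-11)^6} = t^5·e^(11t)

Final answer: t^5·e^(11t)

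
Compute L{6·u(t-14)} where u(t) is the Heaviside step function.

L{u(t-a)} = e^(-as)/s. Here a=14, so L{u(t-14)} = e^(-14s)/s, and L{6·u(t-14)} = 6·e^(-14s)/s

Final answer: 6·e^(-14s)/s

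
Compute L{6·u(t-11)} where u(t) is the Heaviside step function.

L{u(t-a)} = e^(-as)/s. Here a=11, so L{u(t-11)} = e^(-11s)/s, and L{6·u(t-11)} = 6·e^(-11s)/s

Final answer: 6·e^(-11s)/s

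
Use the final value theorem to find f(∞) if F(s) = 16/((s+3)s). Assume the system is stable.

f(∞) = lim_{s→0} sF(s) = lim_{s→0} 16/(s+3) = 16/3

Final answer: 16/3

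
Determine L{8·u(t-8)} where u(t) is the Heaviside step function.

L{u(t-a)} = e^(-as)/s. Here a=8, so L{u(t-8)} = e^(-8s)/s, and L{8·u(t-8)} = 8·e^(-8s)/s

Final answer: 8·e^(-8s)/s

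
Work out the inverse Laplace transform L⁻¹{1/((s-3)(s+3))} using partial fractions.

Decompose: A/(s-3) + B/(s+3). A = 1/6, B = -1/6. f(t) = (e^(3t) - e^(-3t))/6

Final answer: (e^(3t) - e^(-3t))/6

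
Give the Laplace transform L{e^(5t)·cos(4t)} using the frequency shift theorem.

Frequency shift: L{e^(at)f(t)} = F(s-a). L{e^(5t)·cos(4t)} = (s-5)/((s-5)² + 16)

Final answer: (s-5)/((s-5)² + 16)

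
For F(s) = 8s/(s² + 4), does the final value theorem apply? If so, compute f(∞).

The final value theorem requires all poles of sF(s) in the left half-plane. sF(s) = 8s²/(s² + 4) has poles at s = ±2i (imaginary axis). Theorem does NOT apply (oscillatory system).

Final answer: Not applicable (oscillatory)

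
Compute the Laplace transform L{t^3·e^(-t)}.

L{t^n·e^(at)} = n!/(s-a)^(n+1), so L{t^3·e^(-t)} = 6/(s+1)^4

Final answer: 6/(s+1)^4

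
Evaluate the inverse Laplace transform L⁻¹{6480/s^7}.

L⁻¹{n!/s^(n+1)} = t^n with n=6. So L⁻¹{720/s^7} = t^6, and L⁻¹{6480/s^7} = (6480/720)·t^6 = 9·t^6

Final answer: 9·t^6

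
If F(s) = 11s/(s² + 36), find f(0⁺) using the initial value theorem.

f(0⁺) = lim_{s→∞} s·11s/(s² + 36) = lim_{s→∞} 11s²/(s² + 36) = 11

Final answer: 11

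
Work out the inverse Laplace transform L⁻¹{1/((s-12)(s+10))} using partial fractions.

Decompose: A/(s-12) + B/(s+10). A = 1/22, B = -1/22. f(t) = (e^(12t) - e^(-10t))/22

Final answer: (e^(12t) - e^(-10t))/22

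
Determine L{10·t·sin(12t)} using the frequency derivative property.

L{sin(12t)} = 12/(s² + 144). By L{t·f(t)} = -F'(s): -d/ds[12/(s² + 144)] = -(12)·(-2s)/(s² + 144)² = 24s/(s² + 144)². Then L{10·t·sin(12t)} = 10·24s/(s² + 144)² = 240s/(s² + 144)²

Final answer: 240s/(s² + 144)²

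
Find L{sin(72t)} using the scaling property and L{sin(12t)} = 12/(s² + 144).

Using L{f(at)} = (1/a)F(s/a) with a=6: L{sin(72t)} = (1/6) · 12/((s/6)² + 144) = (1/6) · 12·36/(s² + 5184) = 72/(s² + 5184)

Final answer: 72/(s² + 5184)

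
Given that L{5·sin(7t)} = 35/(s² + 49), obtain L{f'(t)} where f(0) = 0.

L{f'(t)} = s·F(s) - f(0) = s·35/(s² + 49) - 0 = 35s/(s² + 49)

Final answer: 35s/(s² + 49)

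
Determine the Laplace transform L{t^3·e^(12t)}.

L{t^n·e^(at)} = n!/(s-a)^(n+1), so L{t^3·e^(12t)} = 6/(s-12)^4

Final answer: 6/(s-12)^4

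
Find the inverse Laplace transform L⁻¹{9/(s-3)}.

L⁻¹{1/(s-a)} = e^(at), so L⁻¹{1/(s-3)} = e^(3t), and L⁻¹{9/(s-3)} = 9·e^(3t)

Final answer: 9·e^(3t)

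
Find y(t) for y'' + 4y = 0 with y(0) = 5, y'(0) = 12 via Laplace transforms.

L{y''} + 4L{y} = 0. s²Y - 5s - 12 + 4Y = 0. Y(s² + 4) = 5s + 12. Y = (5s + 12)/(s² + 4). Inverting: y(t) = 5cos(2t) + 6sin(2t)

Final answer: y(t) = 5cos(2t) + 6sin(2t)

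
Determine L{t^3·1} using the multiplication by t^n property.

L{1} = 1/s. d^1/ds^1[1/s] = -1/s². d^2/ds^2[1/s] = 2/s^3. d^3/ds^3[1/s] = -6/s^4. So L{t^3} = (-1)^{3}·-6/s^4 = 6/s^4

Final answer: 6/s^4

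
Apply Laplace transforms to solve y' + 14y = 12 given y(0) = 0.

sY + 14Y = 12/s. Y = 12/(s(s+14)). Partial fractions: Y = 6/7/s - 6/7/(s+14)

Final answer: y(t) = 6/7(1 - e^(-14t))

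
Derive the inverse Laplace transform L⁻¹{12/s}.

L⁻¹{c/s} = c, so L⁻¹{12/s} = 12

Final answer: 12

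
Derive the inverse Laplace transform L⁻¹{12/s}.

L⁻¹{c/s} = c, so L⁻¹{12/s} = 12

Final answer: 12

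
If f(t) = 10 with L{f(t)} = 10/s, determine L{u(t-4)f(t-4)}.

Time shift theorem: L{u(t-a)f(t-a)} = e^(-as)F(s). Here a=4, F(s) = 10/s, so L{u(t-4)f(t-4)} = e^(-4s)·10/s

Final answer: e^(-4s)·10/s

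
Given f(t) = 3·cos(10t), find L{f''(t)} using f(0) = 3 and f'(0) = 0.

F(s) = 3s/(s² + 100). L{f''(t)} = s²F(s) - sf(0) - f'(0) = 3s³/(s² + 100) - 3s = (3s³ - 3s(s² + 100))/(s² + 100) = -300s/(s² + 100)

Final answer: -300s/(s² + 100)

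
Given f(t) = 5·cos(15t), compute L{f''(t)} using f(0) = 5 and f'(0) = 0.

F(s) = 5s/(s² + 225). L{f''(t)} = s²F(s) - sf(0) - f'(0) = 5s³/(s² + 225) - 5s = (5s³ - 5s(s² + 225))/(s² + 225) = -1125s/(s² + 225)

Final answer: -1125s/(s² + 225)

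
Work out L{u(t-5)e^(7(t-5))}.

u(t-a)f(t-a) with f(t)=e^(7t). L{e^(7t)} = 1/(s-7). By time shift: e^(-5s)/(s-7)

Final answer: e^(-5s)/(s-7)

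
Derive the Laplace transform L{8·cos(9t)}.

L{cos(ωt)} = s/(s² + ω²), so L{cos(9t)} = s/(s² + 81). Then L{8·cos(9t)} = 8·s/(s² + 81) = 8s/(s² + 81)

Final answer: 8s/(s² + 81)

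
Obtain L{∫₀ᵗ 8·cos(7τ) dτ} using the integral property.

L{∫₀ᵗ f(τ)dτ} = F(s)/s with F(s) = 8s/(s² + 49), so the result is (8s/(s² + 49))/s = 8/(s² + 49)

Final answer: 8/(s² + 49)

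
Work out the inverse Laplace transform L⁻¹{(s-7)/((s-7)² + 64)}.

Using frequency shift, L⁻¹{(s-7)/((s-7)² + 64)} = e^(7t)·cos(8t)

Final answer: e^(7t)·cos(8t)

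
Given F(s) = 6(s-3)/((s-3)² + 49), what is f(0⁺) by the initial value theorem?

f(0⁺) = lim_{s→∞} sF(s) = lim_{s→∞} 6s(s-3)/((s-3)² + 49) = 6

Final answer: 6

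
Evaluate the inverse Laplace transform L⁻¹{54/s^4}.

L⁻¹{n!/s^(n+1)} = t^n with n=3. So L⁻¹{6/s^4} = t^3, and L⁻¹{54/s^4} = (54/6)·t^3 = 9·t^3

Final answer: 9·t^3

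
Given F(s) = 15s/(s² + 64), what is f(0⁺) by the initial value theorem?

f(0⁺) = lim_{s→∞} s·15s/(s² + 64) = lim_{s→∞} 15s²/(s² + 64) = 15

Final answer: 15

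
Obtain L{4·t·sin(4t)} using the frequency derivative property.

L{sin(4t)} = 4/(s² + 16). By L{t·f(t)} = -F'(s): -d/ds[4/(s² + 16)] = -(4)·(-2s)/(s² + 16)² = 8s/(s² + 16)². Then L{4·t·sin(4t)} = 4·8s/(s² + 16)² = 32s/(s² + 16)²

Final answer: 32s/(s² + 16)²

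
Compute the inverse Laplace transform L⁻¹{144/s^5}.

L⁻¹{n!/s^(n+1)} = t^n with n=4. So L⁻¹{24/s^5} = t^4, and L⁻¹{144/s^5} = (144/24)·t^4 = 6·t^4

Final answer: 6·t^4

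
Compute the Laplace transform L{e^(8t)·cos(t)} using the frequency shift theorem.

Frequency shift: L{e^(at)f(t)} = F(s-a). L{e^(8t)·cos(t)} = (s-8)/((s-8)² + 1)

Final answer: (s-8)/((s-8)² + 1)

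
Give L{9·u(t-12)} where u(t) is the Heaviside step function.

L{u(t-a)} = e^(-as)/s. Here a=12, so L{u(t-12)} = e^(-12s)/s, and L{9·u(t-12)} = 9·e^(-12s)/s

Final answer: 9·e^(-12s)/s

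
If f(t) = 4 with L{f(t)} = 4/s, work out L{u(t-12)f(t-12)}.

Time shift theorem: L{u(t-a)f(t-a)} = e^(-as)F(s). Here a=12, F(s) = 4/s, so L{u(t-12)f(t-12)} = e^(-12s)·4/s

Final answer: e^(-12s)·4/s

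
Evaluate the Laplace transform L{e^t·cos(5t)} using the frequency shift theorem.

Frequency shift: L{e^(at)f(t)} = F(s-a). L{e^t·cos(5t)} = (s-1)/((s-1)² + 25)

Final answer: (s-1)/((s-1)² + 25)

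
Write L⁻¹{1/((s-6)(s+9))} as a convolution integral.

1/((s-6)(s+9)) = (1/(s-6))·(1/(s+9)) = L{e^(6t)}·L{e^(-9t)}. So f(t) = e^(6t)*e^(-9t) = ∫₀ᵗ e^(6τ)·e^(-9(t-τ)) dτ

Final answer: ∫₀ᵗ e^(6τ)·e^(-9(t-τ)) dτ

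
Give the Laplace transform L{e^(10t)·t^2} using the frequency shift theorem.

L{e^(at)·t^n} = n!/(s-a)^(n+1), so L{e^(10t)·t^2} = 2/(s-10)^3

Final answer: 2/(s-10)^3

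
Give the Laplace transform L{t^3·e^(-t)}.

L{t^n·e^(at)} = n!/(s-a)^(n+1), so L{t^3·e^(-t)} = 6/(s+1)^4

Final answer: 6/(s+1)^4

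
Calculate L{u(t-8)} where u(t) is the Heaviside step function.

L{u(t-a)} = e^(-as)/s. Here a=8, so L{u(t-8)} = e^(-8s)/s

Final answer: e^(-8s)/s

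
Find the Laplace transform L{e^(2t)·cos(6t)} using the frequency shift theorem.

Frequency shift: L{e^(at)f(t)} = F(s-a). L{e^(2t)·cos(6t)} = (s-2)/((s-2)² + 36)

Final answer: (s-2)/((s-2)² + 36)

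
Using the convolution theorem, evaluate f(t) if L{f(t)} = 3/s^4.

3/s^4 = (3/s)·(1/s^3) = L{3}·L{t^2/2}. By convolution, f(t) = 3*t^2/2 = ∫₀ᵗ 3·τ^2/2 dτ = 3·t^3/6

Final answer: 3·t^3/6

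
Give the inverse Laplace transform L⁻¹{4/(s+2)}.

L⁻¹{1/(s-a)} = e^(at), so L⁻¹{1/(s+2)} = e^(-2t), and L⁻¹{4/(s+2)} = 4·e^(-2t)

Final answer: 4·e^(-2t)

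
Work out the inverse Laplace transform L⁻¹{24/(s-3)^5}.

L⁻¹{n!/(s-a)^(n+1)} = t^n·e^(at), so L⁻¹{24/(s-3)^5} = t^4·e^(3t)

Final answer: t^4·e^(3t)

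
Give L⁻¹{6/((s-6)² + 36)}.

Form: b/((s-a)² + b²) → e^(at)sin(bt). With a=6, b=6

Final answer: e^(6t)·sin(6t)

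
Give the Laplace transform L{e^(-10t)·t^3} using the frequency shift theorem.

L{e^(at)·t^n} = n!/(s-a)^(n+1), so L{e^(-10t)·t^3} = 6/(s+10)^4

Final answer: 6/(s+10)^4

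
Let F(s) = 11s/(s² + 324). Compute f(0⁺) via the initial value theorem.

f(0⁺) = lim_{s→∞} s·11s/(s² + 324) = lim_{s→∞} 11s²/(s² + 324) = 11

Final answer: 11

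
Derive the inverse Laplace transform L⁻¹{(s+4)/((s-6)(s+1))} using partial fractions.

Using partial fractions, f(t) = (10e^(6t) - 3e^(-t))/7

Final answer: (10e^(6t) - 3e^(-t))/7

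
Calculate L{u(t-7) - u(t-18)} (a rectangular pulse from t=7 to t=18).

L{u(t-a)} = e^(-as)/s. L{u(t-7) - u(t-18)} = (e^(-7s) - e^(-18s))/s

Final answer: (e^(-7s) - e^(-18s))/s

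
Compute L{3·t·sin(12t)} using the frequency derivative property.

L{sin(12t)} = 12/(s² + 144). By L{t·f(t)} = -F'(s): -d/ds[12/(s² + 144)] = -(12)·(-2s)/(s² + 144)² = 24s/(s² + 144)². Then L{3·t·sin(12t)} = 3·24s/(s² + 144)² = 72s/(s² + 144)²

Final answer: 72s/(s² + 144)²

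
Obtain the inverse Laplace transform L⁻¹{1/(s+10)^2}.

L⁻¹{n!/(s-a)^(n+1)} = t^n·e^(at), so L⁻¹{1/(s+10)^2} = t·e^(-10t)

Final answer: t·e^(-10t)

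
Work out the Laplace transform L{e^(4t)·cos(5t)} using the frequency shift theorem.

Frequency shift: L{e^(at)f(t)} = F(s-a). L{e^(4t)·cos(5t)} = (s-4)/((s-4)² + 25)

Final answer: (s-4)/((s-4)² + 25)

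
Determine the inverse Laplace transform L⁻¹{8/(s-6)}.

L⁻¹{1/(s-a)} = e^(at), so L⁻¹{1/(s-6)} = e^(6t), and L⁻¹{8/(s-6)} = 8·e^(6t)

Final answer: 8·e^(6t)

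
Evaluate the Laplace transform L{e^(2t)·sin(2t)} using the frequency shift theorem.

Frequency shift: L{e^(at)f(t)} = F(s-a). L{e^(2t)·sin(2t)} = 2/((s-2)² + 4)

Final answer: 2/((s-2)² + 4)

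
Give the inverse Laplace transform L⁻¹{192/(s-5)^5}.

L⁻¹{n!/(s-a)^(n+1)} = t^n·e^(at) with n=4, a=5. So L⁻¹{24/(s-5)^5} = t^4·e^(5t), and L⁻¹{192/(s-5)^5} = (192/24)·t^4·e^(5t) = 8·t^4·e^(5t)

Final answer: 8·t^4·e^(5t)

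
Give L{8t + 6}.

L{8t + 6} = 8·L{t} + 6·L{1} = 8/s² + 6/s

Final answer: 8/s² + 6/s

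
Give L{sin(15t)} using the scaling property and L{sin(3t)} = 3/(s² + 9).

Using L{f(at)} = (1/a)F(s/a) with a=5: L{sin(15t)} = (1/5) · 3/((s/5)² + 9) = (1/5) · 3·25/(s² + 225) = 15/(s² + 225)

Final answer: 15/(s² + 225)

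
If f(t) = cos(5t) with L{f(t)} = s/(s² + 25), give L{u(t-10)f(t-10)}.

Time shift theorem: L{u(t-a)f(t-a)} = e^(-as)F(s). Here a=10, F(s) = s/(s² + 25), so L{u(t-10)f(t-10)} = e^(-10s)·s/(s² + 25)

Final answer: e^(-10s)·s/(s² + 25)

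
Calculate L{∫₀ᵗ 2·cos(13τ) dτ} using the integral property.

L{∫₀ᵗ f(τ)dτ} = F(s)/s with F(s) = 2s/(s² + 169), so the result is (2s/(s² + 169))/s = 2/(s² + 169)

Final answer: 2/(s² + 169)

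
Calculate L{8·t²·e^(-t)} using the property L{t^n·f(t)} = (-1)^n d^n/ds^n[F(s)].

L{e^(-t)} = 1/(s+1). d/ds[1/(s+1)] = -1/(s+1)². d²/ds²[1/(s+1)] = 2/(s+1)³. So L{t²·e^(-t)} = (-1)² · 2/(s+1)³ = 2/(s+1)³. Then L{8·t²·e^(-t)} = 8·2/(s+1)³ = 16/(s+1)³

Final answer: 16/(s+1)³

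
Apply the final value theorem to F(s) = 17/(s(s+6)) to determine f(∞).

f(∞) = lim_{s→0} s·17/(s(s+6)) = lim_{s→0} 17/(s+6) = 17/6 = 17/6

Final answer: 17/6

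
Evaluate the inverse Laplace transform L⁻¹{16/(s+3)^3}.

L⁻¹{n!/(s-a)^(n+1)} = t^n·e^(at) with n=2, a=-3. So L⁻¹{2/(s+3)^3} = t^2·e^(-3t), and L⁻¹{16/(s+3)^3} = (16/2)·t^2·e^(-3t) = 8·t^2·e^(-3t)

Final answer: 8·t^2·e^(-3t)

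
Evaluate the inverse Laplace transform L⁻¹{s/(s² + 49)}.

L⁻¹{s/(s² + 49)} = cos(7t)

Final answer: cos(7t)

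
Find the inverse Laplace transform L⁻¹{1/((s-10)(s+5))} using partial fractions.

Decompose: A/(s-10) + B/(s+5). A = 1/15, B = -1/15. f(t) = (e^(10t) - e^(-5t))/15

Final answer: (e^(10t) - e^(-5t))/15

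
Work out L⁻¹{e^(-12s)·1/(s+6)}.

L⁻¹{1/(s+6)} = e^(-6t). By the time shift theorem, L⁻¹{e^(-as)F(s)} = u(t-a)f(t-a) with a=12, so L⁻¹{e^(-12s)·1/(s+6)} = u(t-12)·e^(-6(t-12))

Final answer: u(t-12)·e^(-6(t-12))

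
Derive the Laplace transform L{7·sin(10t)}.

L{sin(ωt)} = ω/(s² + ω²), so L{sin(10t)} = 10/(s² + 100). Then L{7·sin(10t)} = 7·10/(s² + 100) = 70/(s² + 100)

Final answer: 70/(s² + 100)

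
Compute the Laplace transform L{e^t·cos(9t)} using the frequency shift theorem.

Frequency shift: L{e^(at)f(t)} = F(s-a). L{e^t·cos(9t)} = (s-1)/((s-1)² + 81)

Final answer: (s-1)/((s-1)² + 81)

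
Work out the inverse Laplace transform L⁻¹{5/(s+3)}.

L⁻¹{1/(s-a)} = e^(at), so L⁻¹{1/(s+3)} = e^(-3t), and L⁻¹{5/(s+3)} = 5·e^(-3t)

Final answer: 5·e^(-3t)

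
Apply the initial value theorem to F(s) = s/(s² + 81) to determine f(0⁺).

f(0⁺) = lim_{s→∞} s·s/(s² + 81) = lim_{s→∞} s²/(s² + 81) = 1

Final answer: 1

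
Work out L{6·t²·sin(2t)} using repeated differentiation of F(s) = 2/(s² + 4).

F(s) = 2/(s² + 4). F'(s) = -4s/(s² + 4)². F''(s) = -4(4 - 3s²)/(s² + 4)³ = (12s² - 16)/(s² + 4)³. So L{t²·sin(2t)} = (-1)² F''(s) = (12s² - 16)/(s² + 4)³. Then L{6·t²·sin(2t)} = 6·(12s² - 16)/(s² + 4)³ = (72s² - 96)/(s² + 4)³

Final answer: (72s² - 96)/(s² + 4)³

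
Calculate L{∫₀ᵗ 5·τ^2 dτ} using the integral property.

L{∫₀ᵗ f(τ)dτ} = F(s)/s with f(t) = 5t^2. F(s) = 10/s^3, so L{∫₀ᵗ 5·τ^2 dτ} = (10/s^3)/s = 10/s^4. (Check: ∫₀ᵗ 5·τ^2 dτ = 5t^3/3.)

Final answer: 10/s^4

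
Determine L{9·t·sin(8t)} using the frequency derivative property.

L{sin(8t)} = 8/(s² + 64). By L{t·f(t)} = -F'(s): -d/ds[8/(s² + 64)] = -(8)·(-2s)/(s² + 64)² = 16s/(s² + 64)². Then L{9·t·sin(8t)} = 9·16s/(s² + 64)² = 144s/(s² + 64)²

Final answer: 144s/(s² + 64)²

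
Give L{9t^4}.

L{t^n} = n!/s^(n+1). So L{9t^4} = 9·4!/s^5 = 216/s^5

Final answer: 216/s^5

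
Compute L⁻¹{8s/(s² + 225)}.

This is the form c·s/(s² + a²) with a = 15, c = 8. L⁻¹ = 8·cos(15t)

Final answer: 8·cos(15t)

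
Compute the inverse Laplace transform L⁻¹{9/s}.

L⁻¹{c/s} = c, so L⁻¹{9/s} = 9

Final answer: 9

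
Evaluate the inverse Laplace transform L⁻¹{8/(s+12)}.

L⁻¹{1/(s-a)} = e^(at), so L⁻¹{1/(s+12)} = e^(-12t), and L⁻¹{8/(s+12)} = 8·e^(-12t)

Final answer: 8·e^(-12t)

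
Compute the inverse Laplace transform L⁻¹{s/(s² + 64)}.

L⁻¹{s/(s² + 64)} = cos(8t)

Final answer: cos(8t)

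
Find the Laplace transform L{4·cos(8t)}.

L{cos(ωt)} = s/(s² + ω²), so L{cos(8t)} = s/(s² + 64). Then L{4·cos(8t)} = 4·s/(s² + 64) = 4s/(s² + 64)

Final answer: 4s/(s² + 64)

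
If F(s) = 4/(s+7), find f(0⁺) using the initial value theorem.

f(0⁺) = lim_{s→∞} s·4/(s+7) = lim_{s→∞} 4s/(s+7) = 4

Final answer: 4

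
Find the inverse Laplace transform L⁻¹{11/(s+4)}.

L⁻¹{1/(s-a)} = e^(at), so L⁻¹{1/(s+4)} = e^(-4t), and L⁻¹{11/(s+4)} = 11·e^(-4t)

Final answer: 11·e^(-4t)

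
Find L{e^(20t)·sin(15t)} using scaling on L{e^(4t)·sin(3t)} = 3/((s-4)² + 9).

Scaling with a=5: L{e^(20t)·sin(15t)} = (1/5) · 3/((s/5-4)² + 9). Simplifying: 15/((s-20)² + 225)

Final answer: 15/((s-20)² + 225)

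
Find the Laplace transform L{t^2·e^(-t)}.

L{t^n·e^(at)} = n!/(s-a)^(n+1), so L{t^2·e^(-t)} = 2/(s+1)^3

Final answer: 2/(s+1)^3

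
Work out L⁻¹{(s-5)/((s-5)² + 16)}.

Using frequency shift: L⁻¹{(s-a)/((s-a)² + b²)} = e^(at)cos(bt). Here a=5, b=4

Final answer: e^(5t)·cos(4t)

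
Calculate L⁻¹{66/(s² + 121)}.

This is the form c·a/(s² + a²) with a = 11, c = 6. L⁻¹ = 6·sin(11t)

Final answer: 6·sin(11t)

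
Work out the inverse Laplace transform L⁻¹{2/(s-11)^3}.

L⁻¹{n!/(s-a)^(n+1)} = t^n·e^(at), so L⁻¹{2/(s-11)^3} = t^2·e^(11t)

Final answer: t^2·e^(11t)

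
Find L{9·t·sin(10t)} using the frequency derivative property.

L{sin(10t)} = 10/(s² + 100). By L{t·f(t)} = -F'(s): -d/ds[10/(s² + 100)] = -(10)·(-2s)/(s² + 100)² = 20s/(s² + 100)². Then L{9·t·sin(10t)} = 9·20s/(s² + 100)² = 180s/(s² + 100)²

Final answer: 180s/(s² + 100)²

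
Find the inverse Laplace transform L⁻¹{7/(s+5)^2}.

L⁻¹{n!/(s-a)^(n+1)} = t^n·e^(at) with n=1, a=-5. So L⁻¹{1/(s+5)^2} = t·e^(-5t), and L⁻¹{7/(s+5)^2} = (7/1)·t·e^(-5t) = 7·t·e^(-5t)

Final answer: 7·t·e^(-5t)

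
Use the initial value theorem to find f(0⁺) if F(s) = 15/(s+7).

f(0⁺) = lim_{s→∞} s·15/(s+7) = lim_{s→∞} 15s/(s+7) = 15

Final answer: 15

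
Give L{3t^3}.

L{t^n} = n!/s^(n+1). So L{3t^3} = 3·3!/s^4 = 18/s^4

Final answer: 18/s^4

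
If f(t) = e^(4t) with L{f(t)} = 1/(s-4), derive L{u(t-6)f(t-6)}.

Time shift theorem: L{u(t-a)f(t-a)} = e^(-as)F(s). Here a=6, F(s) = 1/(s-4), so L{u(t-6)f(t-6)} = e^(-6s)·1/(s-4)

Final answer: e^(-6s)·1/(s-4)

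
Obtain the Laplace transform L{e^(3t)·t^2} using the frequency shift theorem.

L{e^(at)·t^n} = n!/(s-a)^(n+1), so L{e^(3t)·t^2} = 2/(s-3)^3

Final answer: 2/(s-3)^3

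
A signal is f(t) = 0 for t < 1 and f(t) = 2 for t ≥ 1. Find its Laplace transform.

f(t) = 2·u(t-1). L{u(t-1)} = e^(-s)/s, so L{f(t)} = 2·e^(-s)/s

Final answer: 2·e^(-s)/s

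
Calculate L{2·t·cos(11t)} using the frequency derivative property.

L{cos(11t)} = s/(s² + 121). Derivative: d/ds[s/(s² + 121)] = [(s² + 121) - s·2s]/(s² + 121)² = (121 - s²)/(s² + 121)². So L{t·cos(11t)} = -F'(s) = (s² - 121)/(s² + 121)². Then L{2·t·cos(11t)} = 2·(s² - 121)/(s² + 121)²

Final answer: 2·(s² - 121)/(s² + 121)²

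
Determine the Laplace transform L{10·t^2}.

L{t^n} = n!/s^(n+1), so L{t^2} = 2/s^3. Then L{10·t^2} = 10·2/s^3 = 20/s^3

Final answer: 20/s^3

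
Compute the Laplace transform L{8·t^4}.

L{t^n} = n!/s^(n+1), so L{t^4} = 24/s^5. Then L{8·t^4} = 8·24/s^5 = 192/s^5

Final answer: 192/s^5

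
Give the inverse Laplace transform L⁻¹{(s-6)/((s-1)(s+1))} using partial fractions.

Using partial fractions, f(t) = (-5e^t + 7e^(-t))/2

Final answer: (-5e^t + 7e^(-t))/2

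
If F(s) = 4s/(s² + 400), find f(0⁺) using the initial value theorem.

f(0⁺) = lim_{s→∞} s·4s/(s² + 400) = lim_{s→∞} 4s²/(s² + 400) = 4

Final answer: 4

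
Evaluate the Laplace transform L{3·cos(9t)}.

L{cos(ωt)} = s/(s² + ω²), so L{cos(9t)} = s/(s² + 81). Then L{3·cos(9t)} = 3·s/(s² + 81) = 3s/(s² + 81)

Final answer: 3s/(s² + 81)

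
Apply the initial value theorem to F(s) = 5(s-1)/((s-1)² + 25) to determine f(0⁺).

f(0⁺) = lim_{s→∞} sF(s) = lim_{s→∞} 5s(s-1)/((s-1)² + 25) = 5

Final answer: 5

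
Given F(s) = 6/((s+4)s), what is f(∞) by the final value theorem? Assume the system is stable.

f(∞) = lim_{s→0} sF(s) = lim_{s→0} 6/(s+4) = 3/2

Final answer: 3/2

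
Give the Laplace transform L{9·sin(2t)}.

L{sin(ωt)} = ω/(s² + ω²), so L{sin(2t)} = 2/(s² + 4). Then L{9·sin(2t)} = 9·2/(s² + 4) = 18/(s² + 4)

Final answer: 18/(s² + 4)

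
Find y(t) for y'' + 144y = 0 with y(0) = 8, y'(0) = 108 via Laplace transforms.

L{y''} + 144L{y} = 0. s²Y - 8s - 108 + 144Y = 0. Y(s² + 144) = 8s + 108. Y = (8s + 108)/(s² + 144). Inverting: y(t) = 8cos(12t) + 9sin(12t)

Final answer: y(t) = 8cos(12t) + 9sin(12t)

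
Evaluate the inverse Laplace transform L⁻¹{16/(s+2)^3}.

L⁻¹{n!/(s-a)^(n+1)} = t^n·e^(at) with n=2, a=-2. So L⁻¹{2/(s+2)^3} = t^2·e^(-2t), and L⁻¹{16/(s+2)^3} = (16/2)·t^2·e^(-2t) = 8·t^2·e^(-2t)

Final answer: 8·t^2·e^(-2t)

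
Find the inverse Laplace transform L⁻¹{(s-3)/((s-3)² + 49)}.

Using frequency shift, L⁻¹{(s-3)/((s-3)² + 49)} = e^(3t)·cos(7t)

Final answer: e^(3t)·cos(7t)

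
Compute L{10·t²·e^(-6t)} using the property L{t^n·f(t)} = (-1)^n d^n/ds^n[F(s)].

L{e^(-6t)} = 1/(s+6). d/ds[1/(s+6)] = -1/(s+6)². d²/ds²[1/(s+6)] = 2/(s+6)³. So L{t²·e^(-6t)} = (-1)² · 2/(s+6)³ = 2/(s+6)³. Then L{10·t²·e^(-6t)} = 10·2/(s+6)³ = 20/(s+6)³

Final answer: 20/(s+6)³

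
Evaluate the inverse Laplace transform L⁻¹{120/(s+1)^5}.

L⁻¹{n!/(s-a)^(n+1)} = t^n·e^(at) with n=4, a=-1. So L⁻¹{24/(s+1)^5} = t^4·e^(-t), and L⁻¹{120/(s+1)^5} = (120/24)·t^4·e^(-t) = 5·t^4·e^(-t)

Final answer: 5·t^4·e^(-t)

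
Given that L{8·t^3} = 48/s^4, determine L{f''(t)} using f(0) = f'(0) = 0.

L{f''(t)} = s²F(s) - sf(0) - f'(0) = s²·48/s^4 - 0 - 0 = 48/s^2

Final answer: 48/s^2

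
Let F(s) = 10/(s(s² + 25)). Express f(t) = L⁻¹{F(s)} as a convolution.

10/(s(s² + 25)) = (1/s)·(10/(s² + 25)) = L{1}·L{2·sin(5t)}. So f(t) = 1*(2·sin(5t)) = ∫₀ᵗ 2·sin(5τ) dτ

Final answer: ∫₀ᵗ 2·sin(5τ) dτ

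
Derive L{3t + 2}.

L{3t + 2} = 3·L{t} + 2·L{1} = 3/s² + 2/s

Final answer: 3/s² + 2/s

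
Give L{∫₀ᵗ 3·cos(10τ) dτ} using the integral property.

L{∫₀ᵗ f(τ)dτ} = F(s)/s with F(s) = 3s/(s² + 100), so the result is (3s/(s² + 100))/s = 3/(s² + 100)

Final answer: 3/(s² + 100)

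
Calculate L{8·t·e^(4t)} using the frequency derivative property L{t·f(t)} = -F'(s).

L{e^(4t)} = 1/(s-4). By frequency derivative: L{t·e^(4t)} = -d/ds[1/(s-4)] = -(-1)/(s-4)² = 1/(s-4)². Then L{8·t·e^(4t)} = 8·1/(s-4)² = 8/(s-4)²

Final answer: 8/(s-4)²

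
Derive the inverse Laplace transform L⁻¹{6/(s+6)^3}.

L⁻¹{n!/(s-a)^(n+1)} = t^n·e^(at) with n=2, a=-6. So L⁻¹{2/(s+6)^3} = t^2·e^(-6t), and L⁻¹{6/(s+6)^3} = (6/2)·t^2·e^(-6t) = 3·t^2·e^(-6t)

Final answer: 3·t^2·e^(-6t)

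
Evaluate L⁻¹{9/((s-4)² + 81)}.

Form: b/((s-a)² + b²) → e^(at)sin(bt). With a=4, b=9

Final answer: e^(4t)·sin(9t)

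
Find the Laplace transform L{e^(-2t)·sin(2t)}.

L{e^(at)·sin(ωt)} = ω/((s-a)² + ω²), so L{e^(-2t)·sin(2t)} = 2/((s+2)² + 4)

Final answer: 2/((s+2)² + 4)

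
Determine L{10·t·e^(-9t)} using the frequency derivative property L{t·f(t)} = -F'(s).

L{e^(-9t)} = 1/(s+9). By frequency derivative: L{t·e^(-9t)} = -d/ds[1/(s+9)] = -(-1)/(s+9)² = 1/(s+9)². Then L{10·t·e^(-9t)} = 10·1/(s+9)² = 10/(s+9)²

Final answer: 10/(s+9)²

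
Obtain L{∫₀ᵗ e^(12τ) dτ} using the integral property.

L{∫₀ᵗ f(τ)dτ} = F(s)/s with F(s) = 1/(s-12), so L{∫₀ᵗ e^(12τ) dτ} = 1/(s(s-12))

Final answer: 1/(s(s-12))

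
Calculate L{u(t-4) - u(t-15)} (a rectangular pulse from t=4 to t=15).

L{u(t-a)} = e^(-as)/s. L{u(t-4) - u(t-15)} = (e^(-4s) - e^(-15s))/s

Final answer: (e^(-4s) - e^(-15s))/s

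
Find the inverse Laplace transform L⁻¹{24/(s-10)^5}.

L⁻¹{n!/(s-a)^(n+1)} = t^n·e^(at), so L⁻¹{24/(s-10)^5} = t^4·e^(10t)

Final answer: t^4·e^(10t)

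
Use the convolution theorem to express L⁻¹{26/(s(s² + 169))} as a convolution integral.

26/(s(s² + 169)) = (1/s)·(26/(s² + 169)) = L{1}·L{2·sin(13t)}. So f(t) = 1*(2·sin(13t)) = ∫₀ᵗ 2·sin(13τ) dτ

Final answer: ∫₀ᵗ 2·sin(13τ) dτ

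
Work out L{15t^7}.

L{t^n} = n!/s^(n+1). So L{15t^7} = 15·7!/s^8 = 75600/s^8

Final answer: 75600/s^8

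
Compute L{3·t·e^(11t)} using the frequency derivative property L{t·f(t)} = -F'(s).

L{e^(11t)} = 1/(s-11). By frequency derivative: L{t·e^(11t)} = -d/ds[1/(s-11)] = -(-1)/(s-11)² = 1/(s-11)². Then L{3·t·e^(11t)} = 3·1/(s-11)² = 3/(s-11)²

Final answer: 3/(s-11)²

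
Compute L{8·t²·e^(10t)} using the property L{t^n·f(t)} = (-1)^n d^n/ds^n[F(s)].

L{e^(10t)} = 1/(s-10). d/ds[1/(s-10)] = -1/(s-10)². d²/ds²[1/(s-10)] = 2/(s-10)³. So L{t²·e^(10t)} = (-1)² · 2/(s-10)³ = 2/(s-10)³. Then L{8·t²·e^(10t)} = 8·2/(s-10)³ = 16/(s-10)³

Final answer: 16/(s-10)³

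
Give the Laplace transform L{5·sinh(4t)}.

L{sinh(ωt)} = ω/(s² - ω²), so L{sinh(4t)} = 4/(s² - 16). Then L{5·sinh(4t)} = 5·4/(s² - 16) = 20/(s² - 16)

Final answer: 20/(s² - 16)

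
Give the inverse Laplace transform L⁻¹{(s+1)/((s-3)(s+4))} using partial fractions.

Using partial fractions, f(t) = (4e^(3t) + 3e^(-4t))/7

Final answer: (4e^(3t) + 3e^(-4t))/7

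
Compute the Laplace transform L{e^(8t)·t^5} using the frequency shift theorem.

L{e^(at)·t^n} = n!/(s-a)^(n+1), so L{e^(8t)·t^5} = 120/(s-8)^6

Final answer: 120/(s-8)^6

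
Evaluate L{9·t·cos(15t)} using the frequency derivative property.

L{cos(15t)} = s/(s² + 225). Derivative: d/ds[s/(s² + 225)] = [(s² + 225) - s·2s]/(s² + 225)² = (225 - s²)/(s² + 225)². So L{t·cos(15t)} = -F'(s) = (s² - 225)/(s² + 225)². Then L{9·t·cos(15t)} = 9·(s² - 225)/(s² + 225)²

Final answer: 9·(s² - 225)/(s² + 225)²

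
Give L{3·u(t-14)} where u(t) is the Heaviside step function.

L{u(t-a)} = e^(-as)/s. Here a=14, so L{u(t-14)} = e^(-14s)/s, and L{3·u(t-14)} = 3·e^(-14s)/s

Final answer: 3·e^(-14s)/s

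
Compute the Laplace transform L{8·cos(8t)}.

L{cos(ωt)} = s/(s² + ω²), so L{cos(8t)} = s/(s² + 64). Then L{8·cos(8t)} = 8·s/(s² + 64) = 8s/(s² + 64)

Final answer: 8s/(s² + 64)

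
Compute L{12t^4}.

L{t^n} = n!/s^(n+1). So L{12t^4} = 12·4!/s^5 = 288/s^5

Final answer: 288/s^5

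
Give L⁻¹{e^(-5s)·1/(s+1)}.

L⁻¹{1/(s+1)} = e^(-t). By the time shift theorem, L⁻¹{e^(-as)F(s)} = u(t-a)f(t-a) with a=5, so L⁻¹{e^(-5s)·1/(s+1)} = u(t-5)·e^(-(t-5))

Final answer: u(t-5)·e^(-(t-5))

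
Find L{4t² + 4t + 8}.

L{4t² + 4t + 8} = 4·2/s³ + 4/s² + 8/s = 8/s³ + 4/s² + 8/s

Final answer: 8/s³ + 4/s² + 8/s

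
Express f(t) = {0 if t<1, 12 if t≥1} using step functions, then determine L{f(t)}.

f(t) = 12·u(t-1). L{u(t-1)} = e^(-s)/s, so L{f(t)} = 12·e^(-s)/s

Final answer: 12·e^(-s)/s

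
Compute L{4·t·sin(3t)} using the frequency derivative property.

L{sin(3t)} = 3/(s² + 9). By L{t·f(t)} = -F'(s): -d/ds[3/(s² + 9)] = -(3)·(-2s)/(s² + 9)² = 6s/(s² + 9)². Then L{4·t·sin(3t)} = 4·6s/(s² + 9)² = 24s/(s² + 9)²

Final answer: 24s/(s² + 9)²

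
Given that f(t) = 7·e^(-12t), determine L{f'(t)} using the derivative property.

f(0) = 7, F(s) = 7/(s+12). L{f'(t)} = s·F(s) - f(0) = 7s/(s+12) - 7 = (7s - 7(s+12))/(s+12) = -84/(s+12)

Final answer: -84/(s+12)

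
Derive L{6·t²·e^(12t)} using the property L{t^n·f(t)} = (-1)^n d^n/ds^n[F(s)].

L{e^(12t)} = 1/(s-12). d/ds[1/(s-12)] = -1/(s-12)². d²/ds²[1/(s-12)] = 2/(s-12)³. So L{t²·e^(12t)} = (-1)² · 2/(s-12)³ = 2/(s-12)³. Then L{6·t²·e^(12t)} = 6·2/(s-12)³ = 12/(s-12)³

Final answer: 12/(s-12)³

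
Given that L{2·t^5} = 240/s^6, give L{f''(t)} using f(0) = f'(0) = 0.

L{f''(t)} = s²F(s) - sf(0) - f'(0) = s²·240/s^6 - 0 - 0 = 240/s^4

Final answer: 240/s^4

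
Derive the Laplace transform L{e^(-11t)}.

L{e^(at)} = 1/(s-a), so L{e^(-11t)} = 1/(s+11)

Final answer: 1/(s+11)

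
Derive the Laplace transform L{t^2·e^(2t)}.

L{t^n·e^(at)} = n!/(s-a)^(n+1), so L{t^2·e^(2t)} = 2/(s-2)^3

Final answer: 2/(s-2)^3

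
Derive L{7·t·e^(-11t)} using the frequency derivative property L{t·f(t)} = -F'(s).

L{e^(-11t)} = 1/(s+11). By frequency derivative: L{t·e^(-11t)} = -d/ds[1/(s+11)] = -(-1)/(s+11)² = 1/(s+11)². Then L{7·t·e^(-11t)} = 7·1/(s+11)² = 7/(s+11)²

Final answer: 7/(s+11)²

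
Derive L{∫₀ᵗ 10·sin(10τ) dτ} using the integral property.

L{∫₀ᵗ f(τ)dτ} = F(s)/s with F(s) = 100/(s² + 100), so the result is (100/(s² + 100))/s = 100/(s(s² + 100))

Final answer: 100/(s(s² + 100))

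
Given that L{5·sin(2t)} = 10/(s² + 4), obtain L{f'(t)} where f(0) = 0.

L{f'(t)} = s·F(s) - f(0) = s·10/(s² + 4) - 0 = 10s/(s² + 4)

Final answer: 10s/(s² + 4)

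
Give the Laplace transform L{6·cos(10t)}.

L{cos(ωt)} = s/(s² + ω²), so L{cos(10t)} = s/(s² + 100). Then L{6·cos(10t)} = 6·s/(s² + 100) = 6s/(s² + 100)

Final answer: 6s/(s² + 100)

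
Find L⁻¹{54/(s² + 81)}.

This is the form c·a/(s² + a²) with a = 9, c = 6. L⁻¹ = 6·sin(9t)

Final answer: 6·sin(9t)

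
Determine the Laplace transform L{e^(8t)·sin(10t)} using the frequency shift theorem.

Frequency shift: L{e^(at)f(t)} = F(s-a). L{e^(8t)·sin(10t)} = 10/((s-8)² + 100)

Final answer: 10/((s-8)² + 100)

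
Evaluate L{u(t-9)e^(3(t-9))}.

u(t-a)f(t-a) with f(t)=e^(3t). L{e^(3t)} = 1/(s-3). By time shift: e^(-9s)/(s-3)

Final answer: e^(-9s)/(s-3)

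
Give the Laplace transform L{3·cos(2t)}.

L{cos(ωt)} = s/(s² + ω²), so L{cos(2t)} = s/(s² + 4). Then L{3·cos(2t)} = 3·s/(s² + 4) = 3s/(s² + 4)

Final answer: 3s/(s² + 4)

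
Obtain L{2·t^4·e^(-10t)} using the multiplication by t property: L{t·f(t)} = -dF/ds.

Using L{t^n·e^(at)} = n!/(s-a)^(n+1), L{t^4·e^(-10t)} = 24/(s+10)^5, so L{2·t^4·e^(-10t)} = 2·24/(s+10)^5 = 48/(s+10)^5

Final answer: 48/(s+10)^5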